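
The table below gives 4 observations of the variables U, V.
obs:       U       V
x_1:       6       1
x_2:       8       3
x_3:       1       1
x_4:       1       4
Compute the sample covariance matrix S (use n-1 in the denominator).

Step 1 — column means:
  mean(U) = (6 + 8 + 1 + 1) / 4 = 16/4 = 4
  mean(V) = (1 + 3 + 1 + 4) / 4 = 9/4 = 2.25

Step 2 — sample covariance S[i,j] = (1/(n-1)) · Σ_k (x_{k,i} - mean_i) · (x_{k,j} - mean_j), with n-1 = 3.
  S[U,U] = ((2)·(2) + (4)·(4) + (-3)·(-3) + (-3)·(-3)) / 3 = 38/3 = 12.6667
  S[U,V] = ((2)·(-1.25) + (4)·(0.75) + (-3)·(-1.25) + (-3)·(1.75)) / 3 = -1/3 = -0.3333
  S[V,V] = ((-1.25)·(-1.25) + (0.75)·(0.75) + (-1.25)·(-1.25) + (1.75)·(1.75)) / 3 = 6.75/3 = 2.25

S is symmetric (S[j,i] = S[i,j]). Assembling:

S = [[12.6667, -0.3333],
 [-0.3333, 2.25]]


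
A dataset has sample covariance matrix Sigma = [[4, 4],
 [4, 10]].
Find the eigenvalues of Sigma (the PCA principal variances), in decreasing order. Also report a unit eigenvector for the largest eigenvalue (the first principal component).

Step 1 — characteristic polynomial of 2×2 Sigma:
  det(Sigma - λI) = λ² - trace · λ + det = 0.
  trace = 4 + 10 = 14, det = 4·10 - (4)² = 24.
Step 2 — discriminant:
  Δ = trace² - 4·det = 196 - 96 = 100.
Step 3 — eigenvalues:
  λ = (trace ± √Δ)/2 = (14 ± 10)/2,
  λ_1 = 12,  λ_2 = 2.

Step 4 — unit eigenvector for λ_1: solve (Sigma - λ_1 I)v = 0. First row:
  (4 - 12)·v_x + (4)·v_y = 0, i.e. (-8)·v_x + (4)·v_y = 0,
  so v ∝ (b, λ_1 - a) = (4, 8) = u.
  ||u|| = √((4)² + (8)²) = √(80) ≈ 8.9443,
  v_1 = u/||u|| ≈ (0.4472, 0.8944) (||v_1|| = 1).

λ_1 = 12,  λ_2 = 2;  v_1 ≈ (0.4472, 0.8944)


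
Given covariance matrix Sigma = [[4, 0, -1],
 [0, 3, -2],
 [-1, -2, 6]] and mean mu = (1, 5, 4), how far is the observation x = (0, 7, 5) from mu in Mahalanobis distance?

Step 1 — centre the observation: (x - mu) = (-1, 2, 1).

Step 2 — invert Sigma (cofactor / det for 3×3, or solve directly):
  Sigma^{-1} = [[0.2642, 0.0377, 0.0566],
 [0.0377, 0.434, 0.1509],
 [0.0566, 0.1509, 0.2264]].

Step 3 — form the quadratic (x - mu)^T · Sigma^{-1} · (x - mu):
  Sigma^{-1} · (x - mu) = (-0.1321, 0.9811, 0.4717).
  (x - mu)^T · [Sigma^{-1} · (x - mu)] = (-1)·(-0.1321) + (2)·(0.9811) + (1)·(0.4717) = 2.566.

Step 4 — take square root: d = √(2.566) ≈ 1.6019.

d(x, mu) = √(2.566) ≈ 1.6019


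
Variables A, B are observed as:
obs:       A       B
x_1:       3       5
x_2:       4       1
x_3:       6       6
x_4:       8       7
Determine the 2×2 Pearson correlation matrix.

Step 1 — column means:
  mean(A) = (3 + 4 + 6 + 8) / 4 = 21/4 = 5.25
  mean(B) = (5 + 1 + 6 + 7) / 4 = 19/4 = 4.75

Step 2 — sample variances and covariances s[i,j] = (1/(n-1)) · Σ_k (x_{k,i} - mean_i) · (x_{k,j} - mean_j), with n-1 = 3:
  s[A,A] = ((-2.25)·(-2.25) + (-1.25)·(-1.25) + (0.75)·(0.75) + (2.75)·(2.75)) / 3 = 14.75/3 = 4.9167
  s[A,B] = ((-2.25)·(0.25) + (-1.25)·(-3.75) + (0.75)·(1.25) + (2.75)·(2.25)) / 3 = 11.25/3 = 3.75
  s[B,B] = ((0.25)·(0.25) + (-3.75)·(-3.75) + (1.25)·(1.25) + (2.25)·(2.25)) / 3 = 20.75/3 = 6.9167
  Sample standard deviations s_i = √(s[i,i]):
  s(A) = √(4.9167) = 2.2174
  s(B) = √(6.9167) = 2.63

Step 3 — r_{ij} = s_{ij} / (s_i · s_j):
  r[A,A] = 1 (diagonal).
  r[A,B] = 3.75 / (2.2174 · 2.63) = 3.75 / 5.8315 = 0.6431
  r[B,B] = 1 (diagonal).

R is symmetric with unit diagonal. Assembling:

R = [[1, 0.6431],
 [0.6431, 1]]


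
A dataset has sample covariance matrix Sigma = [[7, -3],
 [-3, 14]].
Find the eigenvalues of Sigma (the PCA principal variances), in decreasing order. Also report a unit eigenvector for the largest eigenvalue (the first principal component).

Step 1 — characteristic polynomial of 2×2 Sigma:
  det(Sigma - λI) = λ² - trace · λ + det = 0.
  trace = 7 + 14 = 21, det = 7·14 - (-3)² = 89.
Step 2 — discriminant:
  Δ = trace² - 4·det = 441 - 356 = 85.
Step 3 — eigenvalues:
  λ = (trace ± √Δ)/2 = (21 ± 9.2195)/2,
  λ_1 = 15.1098,  λ_2 = 5.8902.

Step 4 — unit eigenvector for λ_1: solve (Sigma - λ_1 I)v = 0. First row:
  (7 - 15.1098)·v_x + (-3)·v_y = 0, i.e. (-8.1098)·v_x + (-3)·v_y = 0,
  so v ∝ (b, λ_1 - a) = (-3, 8.1098); multiply by -1 so the first entry is positive: u = (3, -8.1098).
  ||u|| = √((3)² + (-8.1098)²) = √(74.7684) ≈ 8.6469,
  v_1 = u/||u|| ≈ (0.3469, -0.9379) (||v_1|| = 1).

λ_1 = 15.1098,  λ_2 = 5.8902;  v_1 ≈ (0.3469, -0.9379)


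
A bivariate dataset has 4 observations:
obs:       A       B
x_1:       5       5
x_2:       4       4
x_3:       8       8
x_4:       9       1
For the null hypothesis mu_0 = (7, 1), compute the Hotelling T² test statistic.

Step 1 — sample mean vector:
  mean(A) = (5 + 4 + 8 + 9) / 4 = 26/4 = 6.5
  mean(B) = (5 + 4 + 8 + 1) / 4 = 18/4 = 4.5
  x̄ = (6.5, 4.5),  deviation x̄ - mu_0 = (6.5, 4.5) - (7, 1) = (-0.5, 3.5).

Step 2 — sample covariance matrix, S[i,j] = (1/(n-1)) · Σ_k (x_{k,i} - mean_i) · (x_{k,j} - mean_j), divisor n-1 = 3:
  S[A,A] = ((-1.5)·(-1.5) + (-2.5)·(-2.5) + (1.5)·(1.5) + (2.5)·(2.5)) / 3 = 17/3 = 5.6667
  S[A,B] = ((-1.5)·(0.5) + (-2.5)·(-0.5) + (1.5)·(3.5) + (2.5)·(-3.5)) / 3 = -3/3 = -1
  S[B,B] = ((0.5)·(0.5) + (-0.5)·(-0.5) + (3.5)·(3.5) + (-3.5)·(-3.5)) / 3 = 25/3 = 8.3333
  S = [[5.6667, -1],
 [-1, 8.3333]].

Step 3 — invert S. det(S) = 5.6667·8.3333 - (-1)² = 46.2222.
  S^{-1} = (1/det) · [[d, -b], [-b, a]] = [[0.1803, 0.0216],
 [0.0216, 0.1226]].

Step 4 — quadratic form (x̄ - mu_0)^T · S^{-1} · (x̄ - mu_0):
  S^{-1} · (x̄ - mu_0) = (-0.0144, 0.4183),
  (x̄ - mu_0)^T · [...] = (-0.5)·(-0.0144) + (3.5)·(0.4183) = 1.4712.

Step 5 — scale by n: T² = 4 · 1.4712 = 5.8846.

T² ≈ 5.8846


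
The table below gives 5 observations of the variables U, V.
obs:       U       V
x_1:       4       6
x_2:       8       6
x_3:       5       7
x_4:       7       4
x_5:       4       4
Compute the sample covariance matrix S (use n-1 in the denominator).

Step 1 — column means:
  mean(U) = (4 + 8 + 5 + 7 + 4) / 5 = 28/5 = 5.6
  mean(V) = (6 + 6 + 7 + 4 + 4) / 5 = 27/5 = 5.4

Step 2 — sample covariance S[i,j] = (1/(n-1)) · Σ_k (x_{k,i} - mean_i) · (x_{k,j} - mean_j), with n-1 = 4.
  S[U,U] = ((-1.6)·(-1.6) + (2.4)·(2.4) + (-0.6)·(-0.6) + (1.4)·(1.4) + (-1.6)·(-1.6)) / 4 = 13.2/4 = 3.3
  S[U,V] = ((-1.6)·(0.6) + (2.4)·(0.6) + (-0.6)·(1.6) + (1.4)·(-1.4) + (-1.6)·(-1.4)) / 4 = -0.2/4 = -0.05
  S[V,V] = ((0.6)·(0.6) + (0.6)·(0.6) + (1.6)·(1.6) + (-1.4)·(-1.4) + (-1.4)·(-1.4)) / 4 = 7.2/4 = 1.8

S is symmetric (S[j,i] = S[i,j]). Assembling:

S = [[3.3, -0.05],
 [-0.05, 1.8]]


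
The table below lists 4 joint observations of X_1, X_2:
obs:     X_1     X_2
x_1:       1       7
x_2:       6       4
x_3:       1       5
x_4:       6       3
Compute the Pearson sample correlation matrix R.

Step 1 — column means:
  mean(X_1) = (1 + 6 + 1 + 6) / 4 = 14/4 = 3.5
  mean(X_2) = (7 + 4 + 5 + 3) / 4 = 19/4 = 4.75

Step 2 — sample variances and covariances s[i,j] = (1/(n-1)) · Σ_k (x_{k,i} - mean_i) · (x_{k,j} - mean_j), with n-1 = 3:
  s[X_1,X_1] = ((-2.5)·(-2.5) + (2.5)·(2.5) + (-2.5)·(-2.5) + (2.5)·(2.5)) / 3 = 25/3 = 8.3333
  s[X_1,X_2] = ((-2.5)·(2.25) + (2.5)·(-0.75) + (-2.5)·(0.25) + (2.5)·(-1.75)) / 3 = -12.5/3 = -4.1667
  s[X_2,X_2] = ((2.25)·(2.25) + (-0.75)·(-0.75) + (0.25)·(0.25) + (-1.75)·(-1.75)) / 3 = 8.75/3 = 2.9167
  Sample standard deviations s_i = √(s[i,i]):
  s(X_1) = √(8.3333) = 2.8868
  s(X_2) = √(2.9167) = 1.7078

Step 3 — r_{ij} = s_{ij} / (s_i · s_j):
  r[X_1,X_1] = 1 (diagonal).
  r[X_1,X_2] = -4.1667 / (2.8868 · 1.7078) = -4.1667 / 4.9301 = -0.8452
  r[X_2,X_2] = 1 (diagonal).

R is symmetric with unit diagonal. Assembling:

R = [[1, -0.8452],
 [-0.8452, 1]]


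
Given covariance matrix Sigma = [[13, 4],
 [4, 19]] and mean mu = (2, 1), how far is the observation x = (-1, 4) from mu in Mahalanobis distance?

Step 1 — centre the observation: (x - mu) = (-3, 3).

Step 2 — invert Sigma. det(Sigma) = 13·19 - (4)² = 231.
  Sigma^{-1} = (1/det) · [[d, -b], [-b, a]] = [[0.0823, -0.0173],
 [-0.0173, 0.0563]].

Step 3 — form the quadratic (x - mu)^T · Sigma^{-1} · (x - mu):
  Sigma^{-1} · (x - mu) = (-0.2987, 0.2208).
  (x - mu)^T · [Sigma^{-1} · (x - mu)] = (-3)·(-0.2987) + (3)·(0.2208) = 1.5584.

Step 4 — take square root: d = √(1.5584) ≈ 1.2484.

d(x, mu) = √(1.5584) ≈ 1.2484


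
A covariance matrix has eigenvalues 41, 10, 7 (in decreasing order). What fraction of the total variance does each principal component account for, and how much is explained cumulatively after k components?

Step 1 — total variance = trace(Sigma) = Σ λ_i = 41 + 10 + 7 = 58.

Step 2 — fraction explained by component i = λ_i / Σ λ:
  PC1: 41/58 = 0.7069
  PC2: 10/58 = 0.1724
  PC3: 7/58 = 0.1207

Step 3 — cumulative fraction after k components = (λ_1 + ... + λ_k) / Σ λ:
  k = 1: 41/58 = 0.7069
  k = 2: (41 + 10)/58 = 51/58 = 0.8793
  k = 3: (41 + 10 + 7)/58 = 58/58 = 1

Summary (fraction, with percent):

explained: PC1 0.7069 (70.69%), PC2 0.1724 (17.24%), PC3 0.1207 (12.07%);  cumulative: 0.7069, 0.8793, 1


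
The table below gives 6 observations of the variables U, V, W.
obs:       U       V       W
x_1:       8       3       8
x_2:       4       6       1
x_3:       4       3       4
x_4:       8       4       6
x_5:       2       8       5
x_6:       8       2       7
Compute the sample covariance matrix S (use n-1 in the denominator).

Step 1 — column means:
  mean(U) = (8 + 4 + 4 + 8 + 2 + 8) / 6 = 34/6 = 5.6667
  mean(V) = (3 + 6 + 3 + 4 + 8 + 2) / 6 = 26/6 = 4.3333
  mean(W) = (8 + 1 + 4 + 6 + 5 + 7) / 6 = 31/6 = 5.1667

Step 2 — sample covariance S[i,j] = (1/(n-1)) · Σ_k (x_{k,i} - mean_i) · (x_{k,j} - mean_j), with n-1 = 5.
  S[U,U] = ((2.3333)·(2.3333) + (-1.6667)·(-1.6667) + (-1.6667)·(-1.6667) + (2.3333)·(2.3333) + (-3.6667)·(-3.6667) + (2.3333)·(2.3333)) / 5 = 35.3333/5 = 7.0667
  S[U,V] = ((2.3333)·(-1.3333) + (-1.6667)·(1.6667) + (-1.6667)·(-1.3333) + (2.3333)·(-0.3333) + (-3.6667)·(3.6667) + (2.3333)·(-2.3333)) / 5 = -23.3333/5 = -4.6667
  S[U,W] = ((2.3333)·(2.8333) + (-1.6667)·(-4.1667) + (-1.6667)·(-1.1667) + (2.3333)·(0.8333) + (-3.6667)·(-0.1667) + (2.3333)·(1.8333)) / 5 = 22.3333/5 = 4.4667
  S[V,V] = ((-1.3333)·(-1.3333) + (1.6667)·(1.6667) + (-1.3333)·(-1.3333) + (-0.3333)·(-0.3333) + (3.6667)·(3.6667) + (-2.3333)·(-2.3333)) / 5 = 25.3333/5 = 5.0667
  S[V,W] = ((-1.3333)·(2.8333) + (1.6667)·(-4.1667) + (-1.3333)·(-1.1667) + (-0.3333)·(0.8333) + (3.6667)·(-0.1667) + (-2.3333)·(1.8333)) / 5 = -14.3333/5 = -2.8667
  S[W,W] = ((2.8333)·(2.8333) + (-4.1667)·(-4.1667) + (-1.1667)·(-1.1667) + (0.8333)·(0.8333) + (-0.1667)·(-0.1667) + (1.8333)·(1.8333)) / 5 = 30.8333/5 = 6.1667

S is symmetric (S[j,i] = S[i,j]). Assembling:

S = [[7.0667, -4.6667, 4.4667],
 [-4.6667, 5.0667, -2.8667],
 [4.4667, -2.8667, 6.1667]]


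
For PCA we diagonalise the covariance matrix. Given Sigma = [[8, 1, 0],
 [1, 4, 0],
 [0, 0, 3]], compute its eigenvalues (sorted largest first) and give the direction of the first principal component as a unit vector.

Step 1 — characteristic polynomial p(λ) = det(λI - Sigma) = λ³ - tr·λ² + c_1·λ - det, where tr = trace, c_1 = sum of the principal 2×2 minors, det = det(Sigma):
  tr = 8 + 4 + 3 = 15,
  c_1 = (8·4 - (1)²) + (8·3 - (0)²) + (4·3 - (0)²) = 31 + 24 + 12 = 67,
  det = 8·(4·3 - (0)²) - (1)·((1)·3 - (0)·(0)) + (0)·((1)·(0) - 4·(0)) = 8·(12) - (1)·(3) + (0)·(0) = 93.
  So p(λ) = λ³ - 15λ² + 67λ - 93.
Step 2 — look for an integer root (rational root theorem: any rational root is an integer divisor of 93). Testing λ = 3:
  p(3) = 27 - 135 + 201 - 93 = 0  ✓
  Dividing out (λ - 3): p(λ) = (λ - 3)(λ² - 12λ + 31).
Step 3 — remaining eigenvalues from the quadratic λ² - 12λ + 31 = 0:
  Δ = 12² - 4·31 = 144 - 124 = 20,  λ = (12 ± √20)/2 = (12 ± 4.4721)/2 ≈ 8.2361 or 3.7639.
  Sorted: λ_1 = 8.2361,  λ_2 = 3.7639,  λ_3 = 3  (check: sum = 15 = tr ✓).

Step 4 — unit eigenvector for λ_1 ≈ 8.2361: v spans the null space of (Sigma - λ_1 I), whose rows are
  r_1 = (-0.2361, 1, 0),  r_2 = (1, -4.2361, 0),  r_3 = (0, 0, -5.2361).
  v is orthogonal to every row, so take v ∝ r_1 × r_3 = ((1)·(-5.2361) - (0)·(0), (0)·(0) - (-0.2361)·(-5.2361), (-0.2361)·(0) - (1)·(0)) ≈ (-5.2361, -1.2361, 0).
  Rescale (multiply by -1 so the first nonzero entry is positive): u = (5.2361, 1.2361, 0).
  ||u|| = √((5.2361)² + (1.2361)² + (0)²) = √(28.9443) ≈ 5.38,  v_1 = u/||u|| ≈ (0.9732, 0.2298, 0) (||v_1|| = 1).

λ_1 = 8.2361,  λ_2 = 3.7639,  λ_3 = 3;  v_1 ≈ (0.9732, 0.2298, 0)


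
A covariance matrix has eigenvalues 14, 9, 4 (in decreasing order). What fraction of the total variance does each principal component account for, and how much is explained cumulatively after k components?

Step 1 — total variance = trace(Sigma) = Σ λ_i = 14 + 9 + 4 = 27.

Step 2 — fraction explained by component i = λ_i / Σ λ:
  PC1: 14/27 = 0.5185
  PC2: 9/27 = 0.3333
  PC3: 4/27 = 0.1481

Step 3 — cumulative fraction after k components = (λ_1 + ... + λ_k) / Σ λ:
  k = 1: 14/27 = 0.5185
  k = 2: (14 + 9)/27 = 23/27 = 0.8519
  k = 3: (14 + 9 + 4)/27 = 27/27 = 1

Summary (fraction, with percent):

explained: PC1 0.5185 (51.85%), PC2 0.3333 (33.33%), PC3 0.1481 (14.81%);  cumulative: 0.5185, 0.8519, 1


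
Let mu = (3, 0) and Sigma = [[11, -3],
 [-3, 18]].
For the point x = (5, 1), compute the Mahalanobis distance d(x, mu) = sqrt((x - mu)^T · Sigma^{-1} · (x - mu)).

Step 1 — centre the observation: (x - mu) = (2, 1).

Step 2 — invert Sigma. det(Sigma) = 11·18 - (-3)² = 189.
  Sigma^{-1} = (1/det) · [[d, -b], [-b, a]] = [[0.0952, 0.0159],
 [0.0159, 0.0582]].

Step 3 — form the quadratic (x - mu)^T · Sigma^{-1} · (x - mu):
  Sigma^{-1} · (x - mu) = (0.2063, 0.0899).
  (x - mu)^T · [Sigma^{-1} · (x - mu)] = (2)·(0.2063) + (1)·(0.0899) = 0.5026.

Step 4 — take square root: d = √(0.5026) ≈ 0.709.

d(x, mu) = √(0.5026) ≈ 0.709


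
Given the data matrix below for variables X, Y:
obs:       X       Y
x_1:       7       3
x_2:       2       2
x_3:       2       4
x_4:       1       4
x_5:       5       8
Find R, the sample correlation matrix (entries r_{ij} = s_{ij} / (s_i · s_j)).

Step 1 — column means:
  mean(X) = (7 + 2 + 2 + 1 + 5) / 5 = 17/5 = 3.4
  mean(Y) = (3 + 2 + 4 + 4 + 8) / 5 = 21/5 = 4.2

Step 2 — sample variances and covariances s[i,j] = (1/(n-1)) · Σ_k (x_{k,i} - mean_i) · (x_{k,j} - mean_j), with n-1 = 4:
  s[X,X] = ((3.6)·(3.6) + (-1.4)·(-1.4) + (-1.4)·(-1.4) + (-2.4)·(-2.4) + (1.6)·(1.6)) / 4 = 25.2/4 = 6.3
  s[X,Y] = ((3.6)·(-1.2) + (-1.4)·(-2.2) + (-1.4)·(-0.2) + (-2.4)·(-0.2) + (1.6)·(3.8)) / 4 = 5.6/4 = 1.4
  s[Y,Y] = ((-1.2)·(-1.2) + (-2.2)·(-2.2) + (-0.2)·(-0.2) + (-0.2)·(-0.2) + (3.8)·(3.8)) / 4 = 20.8/4 = 5.2
  Sample standard deviations s_i = √(s[i,i]):
  s(X) = √(6.3) = 2.51
  s(Y) = √(5.2) = 2.2804

Step 3 — r_{ij} = s_{ij} / (s_i · s_j):
  r[X,X] = 1 (diagonal).
  r[X,Y] = 1.4 / (2.51 · 2.2804) = 1.4 / 5.7236 = 0.2446
  r[Y,Y] = 1 (diagonal).

R is symmetric with unit diagonal. Assembling:

R = [[1, 0.2446],
 [0.2446, 1]]


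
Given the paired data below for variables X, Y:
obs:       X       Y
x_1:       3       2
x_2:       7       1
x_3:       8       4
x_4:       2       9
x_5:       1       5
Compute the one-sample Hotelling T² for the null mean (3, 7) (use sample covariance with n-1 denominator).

Step 1 — sample mean vector:
  mean(X) = (3 + 7 + 8 + 2 + 1) / 5 = 21/5 = 4.2
  mean(Y) = (2 + 1 + 4 + 9 + 5) / 5 = 21/5 = 4.2
  x̄ = (4.2, 4.2),  deviation x̄ - mu_0 = (4.2, 4.2) - (3, 7) = (1.2, -2.8).

Step 2 — sample covariance matrix, S[i,j] = (1/(n-1)) · Σ_k (x_{k,i} - mean_i) · (x_{k,j} - mean_j), divisor n-1 = 4:
  S[X,X] = ((-1.2)·(-1.2) + (2.8)·(2.8) + (3.8)·(3.8) + (-2.2)·(-2.2) + (-3.2)·(-3.2)) / 4 = 38.8/4 = 9.7
  S[X,Y] = ((-1.2)·(-2.2) + (2.8)·(-3.2) + (3.8)·(-0.2) + (-2.2)·(4.8) + (-3.2)·(0.8)) / 4 = -20.2/4 = -5.05
  S[Y,Y] = ((-2.2)·(-2.2) + (-3.2)·(-3.2) + (-0.2)·(-0.2) + (4.8)·(4.8) + (0.8)·(0.8)) / 4 = 38.8/4 = 9.7
  S = [[9.7, -5.05],
 [-5.05, 9.7]].

Step 3 — invert S. det(S) = 9.7·9.7 - (-5.05)² = 68.5875.
  S^{-1} = (1/det) · [[d, -b], [-b, a]] = [[0.1414, 0.0736],
 [0.0736, 0.1414]].

Step 4 — quadratic form (x̄ - mu_0)^T · S^{-1} · (x̄ - mu_0):
  S^{-1} · (x̄ - mu_0) = (-0.0364, -0.3076),
  (x̄ - mu_0)^T · [...] = (1.2)·(-0.0364) + (-2.8)·(-0.3076) = 0.8176.

Step 5 — scale by n: T² = 5 · 0.8176 = 4.0882.

T² ≈ 4.0882


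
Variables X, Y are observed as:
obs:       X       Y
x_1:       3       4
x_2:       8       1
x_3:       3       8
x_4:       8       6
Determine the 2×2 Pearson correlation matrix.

Step 1 — column means:
  mean(X) = (3 + 8 + 3 + 8) / 4 = 22/4 = 5.5
  mean(Y) = (4 + 1 + 8 + 6) / 4 = 19/4 = 4.75

Step 2 — sample variances and covariances s[i,j] = (1/(n-1)) · Σ_k (x_{k,i} - mean_i) · (x_{k,j} - mean_j), with n-1 = 3:
  s[X,X] = ((-2.5)·(-2.5) + (2.5)·(2.5) + (-2.5)·(-2.5) + (2.5)·(2.5)) / 3 = 25/3 = 8.3333
  s[X,Y] = ((-2.5)·(-0.75) + (2.5)·(-3.75) + (-2.5)·(3.25) + (2.5)·(1.25)) / 3 = -12.5/3 = -4.1667
  s[Y,Y] = ((-0.75)·(-0.75) + (-3.75)·(-3.75) + (3.25)·(3.25) + (1.25)·(1.25)) / 3 = 26.75/3 = 8.9167
  Sample standard deviations s_i = √(s[i,i]):
  s(X) = √(8.3333) = 2.8868
  s(Y) = √(8.9167) = 2.9861

Step 3 — r_{ij} = s_{ij} / (s_i · s_j):
  r[X,X] = 1 (diagonal).
  r[X,Y] = -4.1667 / (2.8868 · 2.9861) = -4.1667 / 8.6201 = -0.4834
  r[Y,Y] = 1 (diagonal).

R is symmetric with unit diagonal. Assembling:

R = [[1, -0.4834],
 [-0.4834, 1]]


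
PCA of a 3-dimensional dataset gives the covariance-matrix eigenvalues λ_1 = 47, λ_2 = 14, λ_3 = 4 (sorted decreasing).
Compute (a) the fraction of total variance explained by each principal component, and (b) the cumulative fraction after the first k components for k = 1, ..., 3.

Step 1 — total variance = trace(Sigma) = Σ λ_i = 47 + 14 + 4 = 65.

Step 2 — fraction explained by component i = λ_i / Σ λ:
  PC1: 47/65 = 0.7231
  PC2: 14/65 = 0.2154
  PC3: 4/65 = 0.0615

Step 3 — cumulative fraction after k components = (λ_1 + ... + λ_k) / Σ λ:
  k = 1: 47/65 = 0.7231
  k = 2: (47 + 14)/65 = 61/65 = 0.9385
  k = 3: (47 + 14 + 4)/65 = 65/65 = 1

Summary (fraction, with percent):

explained: PC1 0.7231 (72.31%), PC2 0.2154 (21.54%), PC3 0.0615 (6.15%);  cumulative: 0.7231, 0.9385, 1


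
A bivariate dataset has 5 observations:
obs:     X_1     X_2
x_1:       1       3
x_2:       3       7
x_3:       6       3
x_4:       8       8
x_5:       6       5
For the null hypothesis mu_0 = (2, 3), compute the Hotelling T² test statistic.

Step 1 — sample mean vector:
  mean(X_1) = (1 + 3 + 6 + 8 + 6) / 5 = 24/5 = 4.8
  mean(X_2) = (3 + 7 + 3 + 8 + 5) / 5 = 26/5 = 5.2
  x̄ = (4.8, 5.2),  deviation x̄ - mu_0 = (4.8, 5.2) - (2, 3) = (2.8, 2.2).

Step 2 — sample covariance matrix, S[i,j] = (1/(n-1)) · Σ_k (x_{k,i} - mean_i) · (x_{k,j} - mean_j), divisor n-1 = 4:
  S[X_1,X_1] = ((-3.8)·(-3.8) + (-1.8)·(-1.8) + (1.2)·(1.2) + (3.2)·(3.2) + (1.2)·(1.2)) / 4 = 30.8/4 = 7.7
  S[X_1,X_2] = ((-3.8)·(-2.2) + (-1.8)·(1.8) + (1.2)·(-2.2) + (3.2)·(2.8) + (1.2)·(-0.2)) / 4 = 11.2/4 = 2.8
  S[X_2,X_2] = ((-2.2)·(-2.2) + (1.8)·(1.8) + (-2.2)·(-2.2) + (2.8)·(2.8) + (-0.2)·(-0.2)) / 4 = 20.8/4 = 5.2
  S = [[7.7, 2.8],
 [2.8, 5.2]].

Step 3 — invert S. det(S) = 7.7·5.2 - (2.8)² = 32.2.
  S^{-1} = (1/det) · [[d, -b], [-b, a]] = [[0.1615, -0.087],
 [-0.087, 0.2391]].

Step 4 — quadratic form (x̄ - mu_0)^T · S^{-1} · (x̄ - mu_0):
  S^{-1} · (x̄ - mu_0) = (0.2609, 0.2826),
  (x̄ - mu_0)^T · [...] = (2.8)·(0.2609) + (2.2)·(0.2826) = 1.3522.

Step 5 — scale by n: T² = 5 · 1.3522 = 6.7609.

T² ≈ 6.7609


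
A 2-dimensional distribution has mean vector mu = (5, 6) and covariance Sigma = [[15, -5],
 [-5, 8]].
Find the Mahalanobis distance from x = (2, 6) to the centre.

Step 1 — centre the observation: (x - mu) = (-3, 0).

Step 2 — invert Sigma. det(Sigma) = 15·8 - (-5)² = 95.
  Sigma^{-1} = (1/det) · [[d, -b], [-b, a]] = [[0.0842, 0.0526],
 [0.0526, 0.1579]].

Step 3 — form the quadratic (x - mu)^T · Sigma^{-1} · (x - mu):
  Sigma^{-1} · (x - mu) = (-0.2526, -0.1579).
  (x - mu)^T · [Sigma^{-1} · (x - mu)] = (-3)·(-0.2526) + (0)·(-0.1579) = 0.7579.

Step 4 — take square root: d = √(0.7579) ≈ 0.8706.

d(x, mu) = √(0.7579) ≈ 0.8706


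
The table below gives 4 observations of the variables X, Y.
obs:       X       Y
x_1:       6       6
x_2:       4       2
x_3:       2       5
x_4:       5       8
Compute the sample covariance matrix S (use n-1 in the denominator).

Step 1 — column means:
  mean(X) = (6 + 4 + 2 + 5) / 4 = 17/4 = 4.25
  mean(Y) = (6 + 2 + 5 + 8) / 4 = 21/4 = 5.25

Step 2 — sample covariance S[i,j] = (1/(n-1)) · Σ_k (x_{k,i} - mean_i) · (x_{k,j} - mean_j), with n-1 = 3.
  S[X,X] = ((1.75)·(1.75) + (-0.25)·(-0.25) + (-2.25)·(-2.25) + (0.75)·(0.75)) / 3 = 8.75/3 = 2.9167
  S[X,Y] = ((1.75)·(0.75) + (-0.25)·(-3.25) + (-2.25)·(-0.25) + (0.75)·(2.75)) / 3 = 4.75/3 = 1.5833
  S[Y,Y] = ((0.75)·(0.75) + (-3.25)·(-3.25) + (-0.25)·(-0.25) + (2.75)·(2.75)) / 3 = 18.75/3 = 6.25

S is symmetric (S[j,i] = S[i,j]). Assembling:

S = [[2.9167, 1.5833],
 [1.5833, 6.25]]


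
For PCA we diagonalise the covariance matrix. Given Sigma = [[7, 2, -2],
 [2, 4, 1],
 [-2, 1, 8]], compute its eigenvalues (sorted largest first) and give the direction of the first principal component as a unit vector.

Step 1 — characteristic polynomial p(λ) = det(λI - Sigma) = λ³ - tr·λ² + c_1·λ - det, where tr = trace, c_1 = sum of the principal 2×2 minors, det = det(Sigma):
  tr = 7 + 4 + 8 = 19,
  c_1 = (7·4 - (2)²) + (7·8 - (-2)²) + (4·8 - (1)²) = 24 + 52 + 31 = 107,
  det = 7·(4·8 - (1)²) - (2)·((2)·8 - (1)·(-2)) + (-2)·((2)·(1) - 4·(-2)) = 7·(31) - (2)·(18) + (-2)·(10) = 161.
  So p(λ) = λ³ - 19λ² + 107λ - 161.
Step 2 — look for an integer root (rational root theorem: any rational root is an integer divisor of 161). Testing λ = 7:
  p(7) = 343 - 931 + 749 - 161 = 0  ✓
  Dividing out (λ - 7): p(λ) = (λ - 7)(λ² - 12λ + 23).
Step 3 — remaining eigenvalues from the quadratic λ² - 12λ + 23 = 0:
  Δ = 12² - 4·23 = 144 - 92 = 52,  λ = (12 ± √52)/2 = (12 ± 7.2111)/2 ≈ 9.6056 or 2.3944.
  Sorted: λ_1 = 9.6056,  λ_2 = 7,  λ_3 = 2.3944  (check: sum = 19 = tr ✓).

Step 4 — unit eigenvector for λ_1 ≈ 9.6056: v spans the null space of (Sigma - λ_1 I), whose rows are
  r_1 = (-2.6056, 2, -2),  r_2 = (2, -5.6056, 1),  r_3 = (-2, 1, -1.6056).
  v is orthogonal to every row, so take v ∝ r_1 × r_2 = ((2)·(1) - (-2)·(-5.6056), (-2)·(2) - (-2.6056)·(1), (-2.6056)·(-5.6056) - (2)·(2)) ≈ (-9.2111, -1.3944, 10.6056).
  Rescale (multiply by -1 so the first nonzero entry is positive): u = (9.2111, 1.3944, -10.6056).
  ||u|| = √((9.2111)² + (1.3944)² + (-10.6056)²) = √(199.2666) ≈ 14.1162,  v_1 = u/||u|| ≈ (0.6525, 0.0988, -0.7513) (||v_1|| = 1).

λ_1 = 9.6056,  λ_2 = 7,  λ_3 = 2.3944;  v_1 ≈ (0.6525, 0.0988, -0.7513)


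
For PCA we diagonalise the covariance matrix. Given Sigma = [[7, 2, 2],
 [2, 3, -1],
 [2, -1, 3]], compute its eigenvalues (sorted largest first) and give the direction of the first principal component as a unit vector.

Step 1 — characteristic polynomial p(λ) = det(λI - Sigma) = λ³ - tr·λ² + c_1·λ - det, where tr = trace, c_1 = sum of the principal 2×2 minors, det = det(Sigma):
  tr = 7 + 3 + 3 = 13,
  c_1 = (7·3 - (2)²) + (7·3 - (2)²) + (3·3 - (-1)²) = 17 + 17 + 8 = 42,
  det = 7·(3·3 - (-1)²) - (2)·((2)·3 - (-1)·(2)) + (2)·((2)·(-1) - 3·(2)) = 7·(8) - (2)·(8) + (2)·(-8) = 24.
  So p(λ) = λ³ - 13λ² + 42λ - 24.
Step 2 — look for an integer root (rational root theorem: any rational root is an integer divisor of 24). Testing λ = 4:
  p(4) = 64 - 208 + 168 - 24 = 0  ✓
  Dividing out (λ - 4): p(λ) = (λ - 4)(λ² - 9λ + 6).
Step 3 — remaining eigenvalues from the quadratic λ² - 9λ + 6 = 0:
  Δ = 9² - 4·6 = 81 - 24 = 57,  λ = (9 ± √57)/2 = (9 ± 7.5498)/2 ≈ 8.2749 or 0.7251.
  Sorted: λ_1 = 8.2749,  λ_2 = 4,  λ_3 = 0.7251  (check: sum = 13 = tr ✓).

Step 4 — unit eigenvector for λ_1 ≈ 8.2749: v spans the null space of (Sigma - λ_1 I), whose rows are
  r_1 = (-1.2749, 2, 2),  r_2 = (2, -5.2749, -1),  r_3 = (2, -1, -5.2749).
  v is orthogonal to every row, so take v ∝ r_1 × r_2 = ((2)·(-1) - (2)·(-5.2749), (2)·(2) - (-1.2749)·(-1), (-1.2749)·(-5.2749) - (2)·(2)) ≈ (8.5498, 2.7251, 2.7251).
  Let u = (8.5498, 2.7251, 2.7251).
  ||u|| = √((8.5498)² + (2.7251)² + (2.7251)²) = √(87.9518) ≈ 9.3783,  v_1 = u/||u|| ≈ (0.9117, 0.2906, 0.2906) (||v_1|| = 1).

λ_1 = 8.2749,  λ_2 = 4,  λ_3 = 0.7251;  v_1 ≈ (0.9117, 0.2906, 0.2906)


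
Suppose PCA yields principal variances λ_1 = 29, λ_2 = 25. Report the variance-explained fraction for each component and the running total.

Step 1 — total variance = trace(Sigma) = Σ λ_i = 29 + 25 = 54.

Step 2 — fraction explained by component i = λ_i / Σ λ:
  PC1: 29/54 = 0.537
  PC2: 25/54 = 0.463

Step 3 — cumulative fraction after k components = (λ_1 + ... + λ_k) / Σ λ:
  k = 1: 29/54 = 0.537
  k = 2: (29 + 25)/54 = 54/54 = 1

Summary (fraction, with percent):

explained: PC1 0.537 (53.7%), PC2 0.463 (46.3%);  cumulative: 0.537, 1


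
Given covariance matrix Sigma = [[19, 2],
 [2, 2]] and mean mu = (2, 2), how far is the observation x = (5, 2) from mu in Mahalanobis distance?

Step 1 — centre the observation: (x - mu) = (3, 0).

Step 2 — invert Sigma. det(Sigma) = 19·2 - (2)² = 34.
  Sigma^{-1} = (1/det) · [[d, -b], [-b, a]] = [[0.0588, -0.0588],
 [-0.0588, 0.5588]].

Step 3 — form the quadratic (x - mu)^T · Sigma^{-1} · (x - mu):
  Sigma^{-1} · (x - mu) = (0.1765, -0.1765).
  (x - mu)^T · [Sigma^{-1} · (x - mu)] = (3)·(0.1765) + (0)·(-0.1765) = 0.5294.

Step 4 — take square root: d = √(0.5294) ≈ 0.7276.

d(x, mu) = √(0.5294) ≈ 0.7276


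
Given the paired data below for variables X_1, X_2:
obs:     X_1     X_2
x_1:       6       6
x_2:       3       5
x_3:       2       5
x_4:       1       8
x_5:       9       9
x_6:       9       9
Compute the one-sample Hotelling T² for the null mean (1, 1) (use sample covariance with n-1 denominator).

Step 1 — sample mean vector:
  mean(X_1) = (6 + 3 + 2 + 1 + 9 + 9) / 6 = 30/6 = 5
  mean(X_2) = (6 + 5 + 5 + 8 + 9 + 9) / 6 = 42/6 = 7
  x̄ = (5, 7),  deviation x̄ - mu_0 = (5, 7) - (1, 1) = (4, 6).

Step 2 — sample covariance matrix, S[i,j] = (1/(n-1)) · Σ_k (x_{k,i} - mean_i) · (x_{k,j} - mean_j), divisor n-1 = 5:
  S[X_1,X_1] = ((1)·(1) + (-2)·(-2) + (-3)·(-3) + (-4)·(-4) + (4)·(4) + (4)·(4)) / 5 = 62/5 = 12.4
  S[X_1,X_2] = ((1)·(-1) + (-2)·(-2) + (-3)·(-2) + (-4)·(1) + (4)·(2) + (4)·(2)) / 5 = 21/5 = 4.2
  S[X_2,X_2] = ((-1)·(-1) + (-2)·(-2) + (-2)·(-2) + (1)·(1) + (2)·(2) + (2)·(2)) / 5 = 18/5 = 3.6
  S = [[12.4, 4.2],
 [4.2, 3.6]].

Step 3 — invert S. det(S) = 12.4·3.6 - (4.2)² = 27.
  S^{-1} = (1/det) · [[d, -b], [-b, a]] = [[0.1333, -0.1556],
 [-0.1556, 0.4593]].

Step 4 — quadratic form (x̄ - mu_0)^T · S^{-1} · (x̄ - mu_0):
  S^{-1} · (x̄ - mu_0) = (-0.4, 2.1333),
  (x̄ - mu_0)^T · [...] = (4)·(-0.4) + (6)·(2.1333) = 11.2.

Step 5 — scale by n: T² = 6 · 11.2 = 67.2.

T² ≈ 67.2


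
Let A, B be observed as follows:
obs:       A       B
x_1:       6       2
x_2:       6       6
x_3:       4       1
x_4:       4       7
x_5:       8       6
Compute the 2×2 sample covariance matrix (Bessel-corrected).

Step 1 — column means:
  mean(A) = (6 + 6 + 4 + 4 + 8) / 5 = 28/5 = 5.6
  mean(B) = (2 + 6 + 1 + 7 + 6) / 5 = 22/5 = 4.4

Step 2 — sample covariance S[i,j] = (1/(n-1)) · Σ_k (x_{k,i} - mean_i) · (x_{k,j} - mean_j), with n-1 = 4.
  S[A,A] = ((0.4)·(0.4) + (0.4)·(0.4) + (-1.6)·(-1.6) + (-1.6)·(-1.6) + (2.4)·(2.4)) / 4 = 11.2/4 = 2.8
  S[A,B] = ((0.4)·(-2.4) + (0.4)·(1.6) + (-1.6)·(-3.4) + (-1.6)·(2.6) + (2.4)·(1.6)) / 4 = 4.8/4 = 1.2
  S[B,B] = ((-2.4)·(-2.4) + (1.6)·(1.6) + (-3.4)·(-3.4) + (2.6)·(2.6) + (1.6)·(1.6)) / 4 = 29.2/4 = 7.3

S is symmetric (S[j,i] = S[i,j]). Assembling:

S = [[2.8, 1.2],
 [1.2, 7.3]]


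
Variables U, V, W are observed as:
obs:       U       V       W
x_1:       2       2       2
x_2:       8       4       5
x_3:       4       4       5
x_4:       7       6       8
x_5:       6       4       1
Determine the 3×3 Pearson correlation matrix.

Step 1 — column means:
  mean(U) = (2 + 8 + 4 + 7 + 6) / 5 = 27/5 = 5.4
  mean(V) = (2 + 4 + 4 + 6 + 4) / 5 = 20/5 = 4
  mean(W) = (2 + 5 + 5 + 8 + 1) / 5 = 21/5 = 4.2

Step 2 — sample variances and covariances s[i,j] = (1/(n-1)) · Σ_k (x_{k,i} - mean_i) · (x_{k,j} - mean_j), with n-1 = 4:
  s[U,U] = ((-3.4)·(-3.4) + (2.6)·(2.6) + (-1.4)·(-1.4) + (1.6)·(1.6) + (0.6)·(0.6)) / 4 = 23.2/4 = 5.8
  s[U,V] = ((-3.4)·(-2) + (2.6)·(0) + (-1.4)·(0) + (1.6)·(2) + (0.6)·(0)) / 4 = 10/4 = 2.5
  s[U,W] = ((-3.4)·(-2.2) + (2.6)·(0.8) + (-1.4)·(0.8) + (1.6)·(3.8) + (0.6)·(-3.2)) / 4 = 12.6/4 = 3.15
  s[V,V] = ((-2)·(-2) + (0)·(0) + (0)·(0) + (2)·(2) + (0)·(0)) / 4 = 8/4 = 2
  s[V,W] = ((-2)·(-2.2) + (0)·(0.8) + (0)·(0.8) + (2)·(3.8) + (0)·(-3.2)) / 4 = 12/4 = 3
  s[W,W] = ((-2.2)·(-2.2) + (0.8)·(0.8) + (0.8)·(0.8) + (3.8)·(3.8) + (-3.2)·(-3.2)) / 4 = 30.8/4 = 7.7
  Sample standard deviations s_i = √(s[i,i]):
  s(U) = √(5.8) = 2.4083
  s(V) = √(2) = 1.4142
  s(W) = √(7.7) = 2.7749

Step 3 — r_{ij} = s_{ij} / (s_i · s_j):
  r[U,U] = 1 (diagonal).
  r[U,V] = 2.5 / (2.4083 · 1.4142) = 2.5 / 3.4059 = 0.734
  r[U,W] = 3.15 / (2.4083 · 2.7749) = 3.15 / 6.6828 = 0.4714
  r[V,V] = 1 (diagonal).
  r[V,W] = 3 / (1.4142 · 2.7749) = 3 / 3.9243 = 0.7645
  r[W,W] = 1 (diagonal).

R is symmetric with unit diagonal. Assembling:

R = [[1, 0.734, 0.4714],
 [0.734, 1, 0.7645],
 [0.4714, 0.7645, 1]]


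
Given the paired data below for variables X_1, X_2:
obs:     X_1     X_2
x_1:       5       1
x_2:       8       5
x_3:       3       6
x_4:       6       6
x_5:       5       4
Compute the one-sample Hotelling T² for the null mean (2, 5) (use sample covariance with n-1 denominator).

Step 1 — sample mean vector:
  mean(X_1) = (5 + 8 + 3 + 6 + 5) / 5 = 27/5 = 5.4
  mean(X_2) = (1 + 5 + 6 + 6 + 4) / 5 = 22/5 = 4.4
  x̄ = (5.4, 4.4),  deviation x̄ - mu_0 = (5.4, 4.4) - (2, 5) = (3.4, -0.6).

Step 2 — sample covariance matrix, S[i,j] = (1/(n-1)) · Σ_k (x_{k,i} - mean_i) · (x_{k,j} - mean_j), divisor n-1 = 4:
  S[X_1,X_1] = ((-0.4)·(-0.4) + (2.6)·(2.6) + (-2.4)·(-2.4) + (0.6)·(0.6) + (-0.4)·(-0.4)) / 4 = 13.2/4 = 3.3
  S[X_1,X_2] = ((-0.4)·(-3.4) + (2.6)·(0.6) + (-2.4)·(1.6) + (0.6)·(1.6) + (-0.4)·(-0.4)) / 4 = 0.2/4 = 0.05
  S[X_2,X_2] = ((-3.4)·(-3.4) + (0.6)·(0.6) + (1.6)·(1.6) + (1.6)·(1.6) + (-0.4)·(-0.4)) / 4 = 17.2/4 = 4.3
  S = [[3.3, 0.05],
 [0.05, 4.3]].

Step 3 — invert S. det(S) = 3.3·4.3 - (0.05)² = 14.1875.
  S^{-1} = (1/det) · [[d, -b], [-b, a]] = [[0.3031, -0.0035],
 [-0.0035, 0.2326]].

Step 4 — quadratic form (x̄ - mu_0)^T · S^{-1} · (x̄ - mu_0):
  S^{-1} · (x̄ - mu_0) = (1.0326, -0.1515),
  (x̄ - mu_0)^T · [...] = (3.4)·(1.0326) + (-0.6)·(-0.1515) = 3.6018.

Step 5 — scale by n: T² = 5 · 3.6018 = 18.0088.

T² ≈ 18.0088


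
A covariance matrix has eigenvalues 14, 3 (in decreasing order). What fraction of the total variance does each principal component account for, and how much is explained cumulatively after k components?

Step 1 — total variance = trace(Sigma) = Σ λ_i = 14 + 3 = 17.

Step 2 — fraction explained by component i = λ_i / Σ λ:
  PC1: 14/17 = 0.8235
  PC2: 3/17 = 0.1765

Step 3 — cumulative fraction after k components = (λ_1 + ... + λ_k) / Σ λ:
  k = 1: 14/17 = 0.8235
  k = 2: (14 + 3)/17 = 17/17 = 1

Summary (fraction, with percent):

explained: PC1 0.8235 (82.35%), PC2 0.1765 (17.65%);  cumulative: 0.8235, 1


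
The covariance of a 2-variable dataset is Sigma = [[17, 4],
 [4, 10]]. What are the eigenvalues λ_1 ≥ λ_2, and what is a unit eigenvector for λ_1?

Step 1 — characteristic polynomial of 2×2 Sigma:
  det(Sigma - λI) = λ² - trace · λ + det = 0.
  trace = 17 + 10 = 27, det = 17·10 - (4)² = 154.
Step 2 — discriminant:
  Δ = trace² - 4·det = 729 - 616 = 113.
Step 3 — eigenvalues:
  λ = (trace ± √Δ)/2 = (27 ± 10.6301)/2,
  λ_1 = 18.8151,  λ_2 = 8.1849.

Step 4 — unit eigenvector for λ_1: solve (Sigma - λ_1 I)v = 0. First row:
  (17 - 18.8151)·v_x + (4)·v_y = 0, i.e. (-1.8151)·v_x + (4)·v_y = 0,
  so v ∝ (b, λ_1 - a) = (4, 1.8151) = u.
  ||u|| = √((4)² + (1.8151)²) = √(19.2945) ≈ 4.3925,
  v_1 = u/||u|| ≈ (0.9106, 0.4132) (||v_1|| = 1).

λ_1 = 18.8151,  λ_2 = 8.1849;  v_1 ≈ (0.9106, 0.4132)


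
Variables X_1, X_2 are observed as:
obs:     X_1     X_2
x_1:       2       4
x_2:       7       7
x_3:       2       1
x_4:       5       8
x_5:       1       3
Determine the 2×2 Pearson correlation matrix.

Step 1 — column means:
  mean(X_1) = (2 + 7 + 2 + 5 + 1) / 5 = 17/5 = 3.4
  mean(X_2) = (4 + 7 + 1 + 8 + 3) / 5 = 23/5 = 4.6

Step 2 — sample variances and covariances s[i,j] = (1/(n-1)) · Σ_k (x_{k,i} - mean_i) · (x_{k,j} - mean_j), with n-1 = 4:
  s[X_1,X_1] = ((-1.4)·(-1.4) + (3.6)·(3.6) + (-1.4)·(-1.4) + (1.6)·(1.6) + (-2.4)·(-2.4)) / 4 = 25.2/4 = 6.3
  s[X_1,X_2] = ((-1.4)·(-0.6) + (3.6)·(2.4) + (-1.4)·(-3.6) + (1.6)·(3.4) + (-2.4)·(-1.6)) / 4 = 23.8/4 = 5.95
  s[X_2,X_2] = ((-0.6)·(-0.6) + (2.4)·(2.4) + (-3.6)·(-3.6) + (3.4)·(3.4) + (-1.6)·(-1.6)) / 4 = 33.2/4 = 8.3
  Sample standard deviations s_i = √(s[i,i]):
  s(X_1) = √(6.3) = 2.51
  s(X_2) = √(8.3) = 2.881

Step 3 — r_{ij} = s_{ij} / (s_i · s_j):
  r[X_1,X_1] = 1 (diagonal).
  r[X_1,X_2] = 5.95 / (2.51 · 2.881) = 5.95 / 7.2312 = 0.8228
  r[X_2,X_2] = 1 (diagonal).

R is symmetric with unit diagonal. Assembling:

R = [[1, 0.8228],
 [0.8228, 1]]


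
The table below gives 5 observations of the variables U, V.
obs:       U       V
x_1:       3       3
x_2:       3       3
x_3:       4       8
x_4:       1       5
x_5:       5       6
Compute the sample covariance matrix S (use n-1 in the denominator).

Step 1 — column means:
  mean(U) = (3 + 3 + 4 + 1 + 5) / 5 = 16/5 = 3.2
  mean(V) = (3 + 3 + 8 + 5 + 6) / 5 = 25/5 = 5

Step 2 — sample covariance S[i,j] = (1/(n-1)) · Σ_k (x_{k,i} - mean_i) · (x_{k,j} - mean_j), with n-1 = 4.
  S[U,U] = ((-0.2)·(-0.2) + (-0.2)·(-0.2) + (0.8)·(0.8) + (-2.2)·(-2.2) + (1.8)·(1.8)) / 4 = 8.8/4 = 2.2
  S[U,V] = ((-0.2)·(-2) + (-0.2)·(-2) + (0.8)·(3) + (-2.2)·(0) + (1.8)·(1)) / 4 = 5/4 = 1.25
  S[V,V] = ((-2)·(-2) + (-2)·(-2) + (3)·(3) + (0)·(0) + (1)·(1)) / 4 = 18/4 = 4.5

S is symmetric (S[j,i] = S[i,j]). Assembling:

S = [[2.2, 1.25],
 [1.25, 4.5]]


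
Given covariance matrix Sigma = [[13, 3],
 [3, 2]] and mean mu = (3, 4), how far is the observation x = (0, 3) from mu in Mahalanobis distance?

Step 1 — centre the observation: (x - mu) = (-3, -1).

Step 2 — invert Sigma. det(Sigma) = 13·2 - (3)² = 17.
  Sigma^{-1} = (1/det) · [[d, -b], [-b, a]] = [[0.1176, -0.1765],
 [-0.1765, 0.7647]].

Step 3 — form the quadratic (x - mu)^T · Sigma^{-1} · (x - mu):
  Sigma^{-1} · (x - mu) = (-0.1765, -0.2353).
  (x - mu)^T · [Sigma^{-1} · (x - mu)] = (-3)·(-0.1765) + (-1)·(-0.2353) = 0.7647.

Step 4 — take square root: d = √(0.7647) ≈ 0.8745.

d(x, mu) = √(0.7647) ≈ 0.8745


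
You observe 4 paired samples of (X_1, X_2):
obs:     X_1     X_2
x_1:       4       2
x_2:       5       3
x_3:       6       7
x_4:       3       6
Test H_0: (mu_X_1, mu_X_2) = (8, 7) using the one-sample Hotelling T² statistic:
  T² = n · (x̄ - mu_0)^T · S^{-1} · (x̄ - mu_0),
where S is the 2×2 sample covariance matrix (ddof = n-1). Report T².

Step 1 — sample mean vector:
  mean(X_1) = (4 + 5 + 6 + 3) / 4 = 18/4 = 4.5
  mean(X_2) = (2 + 3 + 7 + 6) / 4 = 18/4 = 4.5
  x̄ = (4.5, 4.5),  deviation x̄ - mu_0 = (4.5, 4.5) - (8, 7) = (-3.5, -2.5).

Step 2 — sample covariance matrix, S[i,j] = (1/(n-1)) · Σ_k (x_{k,i} - mean_i) · (x_{k,j} - mean_j), divisor n-1 = 3:
  S[X_1,X_1] = ((-0.5)·(-0.5) + (0.5)·(0.5) + (1.5)·(1.5) + (-1.5)·(-1.5)) / 3 = 5/3 = 1.6667
  S[X_1,X_2] = ((-0.5)·(-2.5) + (0.5)·(-1.5) + (1.5)·(2.5) + (-1.5)·(1.5)) / 3 = 2/3 = 0.6667
  S[X_2,X_2] = ((-2.5)·(-2.5) + (-1.5)·(-1.5) + (2.5)·(2.5) + (1.5)·(1.5)) / 3 = 17/3 = 5.6667
  S = [[1.6667, 0.6667],
 [0.6667, 5.6667]].

Step 3 — invert S. det(S) = 1.6667·5.6667 - (0.6667)² = 9.
  S^{-1} = (1/det) · [[d, -b], [-b, a]] = [[0.6296, -0.0741],
 [-0.0741, 0.1852]].

Step 4 — quadratic form (x̄ - mu_0)^T · S^{-1} · (x̄ - mu_0):
  S^{-1} · (x̄ - mu_0) = (-2.0185, -0.2037),
  (x̄ - mu_0)^T · [...] = (-3.5)·(-2.0185) + (-2.5)·(-0.2037) = 7.5741.

Step 5 — scale by n: T² = 4 · 7.5741 = 30.2963.

T² ≈ 30.2963


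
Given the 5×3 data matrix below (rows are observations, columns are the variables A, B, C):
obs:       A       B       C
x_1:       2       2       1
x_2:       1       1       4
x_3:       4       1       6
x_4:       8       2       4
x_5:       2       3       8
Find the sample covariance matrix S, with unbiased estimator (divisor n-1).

Step 1 — column means:
  mean(A) = (2 + 1 + 4 + 8 + 2) / 5 = 17/5 = 3.4
  mean(B) = (2 + 1 + 1 + 2 + 3) / 5 = 9/5 = 1.8
  mean(C) = (1 + 4 + 6 + 4 + 8) / 5 = 23/5 = 4.6

Step 2 — sample covariance S[i,j] = (1/(n-1)) · Σ_k (x_{k,i} - mean_i) · (x_{k,j} - mean_j), with n-1 = 4.
  S[A,A] = ((-1.4)·(-1.4) + (-2.4)·(-2.4) + (0.6)·(0.6) + (4.6)·(4.6) + (-1.4)·(-1.4)) / 4 = 31.2/4 = 7.8
  S[A,B] = ((-1.4)·(0.2) + (-2.4)·(-0.8) + (0.6)·(-0.8) + (4.6)·(0.2) + (-1.4)·(1.2)) / 4 = 0.4/4 = 0.1
  S[A,C] = ((-1.4)·(-3.6) + (-2.4)·(-0.6) + (0.6)·(1.4) + (4.6)·(-0.6) + (-1.4)·(3.4)) / 4 = -0.2/4 = -0.05
  S[B,B] = ((0.2)·(0.2) + (-0.8)·(-0.8) + (-0.8)·(-0.8) + (0.2)·(0.2) + (1.2)·(1.2)) / 4 = 2.8/4 = 0.7
  S[B,C] = ((0.2)·(-3.6) + (-0.8)·(-0.6) + (-0.8)·(1.4) + (0.2)·(-0.6) + (1.2)·(3.4)) / 4 = 2.6/4 = 0.65
  S[C,C] = ((-3.6)·(-3.6) + (-0.6)·(-0.6) + (1.4)·(1.4) + (-0.6)·(-0.6) + (3.4)·(3.4)) / 4 = 27.2/4 = 6.8

S is symmetric (S[j,i] = S[i,j]). Assembling:

S = [[7.8, 0.1, -0.05],
 [0.1, 0.7, 0.65],
 [-0.05, 0.65, 6.8]]


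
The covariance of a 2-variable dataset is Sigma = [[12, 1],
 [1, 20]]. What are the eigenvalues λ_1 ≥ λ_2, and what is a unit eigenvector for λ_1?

Step 1 — characteristic polynomial of 2×2 Sigma:
  det(Sigma - λI) = λ² - trace · λ + det = 0.
  trace = 12 + 20 = 32, det = 12·20 - (1)² = 239.
Step 2 — discriminant:
  Δ = trace² - 4·det = 1024 - 956 = 68.
Step 3 — eigenvalues:
  λ = (trace ± √Δ)/2 = (32 ± 8.2462)/2,
  λ_1 = 20.1231,  λ_2 = 11.8769.

Step 4 — unit eigenvector for λ_1: solve (Sigma - λ_1 I)v = 0. First row:
  (12 - 20.1231)·v_x + (1)·v_y = 0, i.e. (-8.1231)·v_x + (1)·v_y = 0,
  so v ∝ (b, λ_1 - a) = (1, 8.1231) = u.
  ||u|| = √((1)² + (8.1231)²) = √(66.9848) ≈ 8.1844,
  v_1 = u/||u|| ≈ (0.1222, 0.9925) (||v_1|| = 1).

λ_1 = 20.1231,  λ_2 = 11.8769;  v_1 ≈ (0.1222, 0.9925)


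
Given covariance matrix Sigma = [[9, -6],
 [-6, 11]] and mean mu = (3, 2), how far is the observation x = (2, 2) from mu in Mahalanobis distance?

Step 1 — centre the observation: (x - mu) = (-1, 0).

Step 2 — invert Sigma. det(Sigma) = 9·11 - (-6)² = 63.
  Sigma^{-1} = (1/det) · [[d, -b], [-b, a]] = [[0.1746, 0.0952],
 [0.0952, 0.1429]].

Step 3 — form the quadratic (x - mu)^T · Sigma^{-1} · (x - mu):
  Sigma^{-1} · (x - mu) = (-0.1746, -0.0952).
  (x - mu)^T · [Sigma^{-1} · (x - mu)] = (-1)·(-0.1746) + (0)·(-0.0952) = 0.1746.

Step 4 — take square root: d = √(0.1746) ≈ 0.4179.

d(x, mu) = √(0.1746) ≈ 0.4179


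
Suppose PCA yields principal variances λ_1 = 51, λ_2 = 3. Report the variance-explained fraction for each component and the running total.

Step 1 — total variance = trace(Sigma) = Σ λ_i = 51 + 3 = 54.

Step 2 — fraction explained by component i = λ_i / Σ λ:
  PC1: 51/54 = 0.9444
  PC2: 3/54 = 0.0556

Step 3 — cumulative fraction after k components = (λ_1 + ... + λ_k) / Σ λ:
  k = 1: 51/54 = 0.9444
  k = 2: (51 + 3)/54 = 54/54 = 1

Summary (fraction, with percent):

explained: PC1 0.9444 (94.44%), PC2 0.0556 (5.56%);  cumulative: 0.9444, 1
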